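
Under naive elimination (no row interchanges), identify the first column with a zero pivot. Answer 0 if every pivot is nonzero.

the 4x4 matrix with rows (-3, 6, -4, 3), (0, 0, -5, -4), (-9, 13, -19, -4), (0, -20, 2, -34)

Naive forward elimination:
R3 <- R3 - (3)*R1:  [   0   -5   -7  -13 ]
Matrix at this point:
[ -3    6  -4    3 ]
[  0    0  -5   -4 ]
[  0   -5  -7  -13 ]
[  0  -20   2  -34 ]
Pivot entry (2,2) is zero but row 3 has -5 in column 2 -> naive elimination stops; a row interchange (e.g. R2 <-> R3) would be required here.

first zero-pivot column = 2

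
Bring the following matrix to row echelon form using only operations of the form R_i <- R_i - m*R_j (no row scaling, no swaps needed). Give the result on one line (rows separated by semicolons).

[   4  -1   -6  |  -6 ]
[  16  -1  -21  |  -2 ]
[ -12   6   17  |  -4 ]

REF = [4 -1 -6 -6; 0 3 3 22; 0 0 -4 -44]

Forward elimination:
R2 <- R2 - (4)*R1:  [  0   3   3  22 ]
R3 <- R3 - (-3)*R1:  [   0    3   -1  -22 ]
R3 <- R3 - (1)*R2:  [   0    0   -4  -44 ]
Row echelon form:
[ 4  -1  -6  |   -6 ]
[ 0   3   3  |   22 ]
[ 0   0  -4  |  -44 ]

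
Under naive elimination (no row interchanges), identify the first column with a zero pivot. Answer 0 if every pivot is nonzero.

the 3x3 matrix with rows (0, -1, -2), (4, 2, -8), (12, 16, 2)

Naive forward elimination:
Pivot entry (1,1) is zero but row 2 has 4 in column 1 -> naive elimination stops; a row interchange (e.g. R1 <-> R2) would be required here.

first zero-pivot column = 1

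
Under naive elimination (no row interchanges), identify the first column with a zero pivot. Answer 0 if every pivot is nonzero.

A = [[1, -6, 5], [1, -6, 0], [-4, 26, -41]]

Naive forward elimination:
R2 <- R2 - (1)*R1:  [  0   0  -5 ]
R3 <- R3 - (-4)*R1:  [   0    2  -21 ]
Matrix at this point:
[ 1  -6    5 ]
[ 0   0   -5 ]
[ 0   2  -21 ]
Pivot entry (2,2) is zero but row 3 has 2 in column 2 -> naive elimination stops; a row interchange (e.g. R2 <-> R3) would be required here.

first zero-pivot column = 2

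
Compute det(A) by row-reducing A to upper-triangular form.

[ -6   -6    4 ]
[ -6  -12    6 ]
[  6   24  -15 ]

det(A) = -180

Forward elimination:
R2 <- R2 - (1)*R1:  [  0  -6   2 ]
R3 <- R3 - (-1)*R1:  [   0   18  -11 ]
R3 <- R3 - (-3)*R2:  [  0   0  -5 ]
Upper-triangular form:
[ -6  -6   4 ]
[  0  -6   2 ]
[  0   0  -5 ]
det(A) = (-1)^0 * (-6) * (-6) * (-5) = -180  (0 row swaps -> sign +1)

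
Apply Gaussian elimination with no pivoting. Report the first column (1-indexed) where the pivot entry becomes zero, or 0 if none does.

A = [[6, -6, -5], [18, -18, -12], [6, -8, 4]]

Naive forward elimination:
R2 <- R2 - (3)*R1:  [ 0  0  3 ]
R3 <- R3 - (1)*R1:  [  0  -2   9 ]
Matrix at this point:
[ 6  -6  -5 ]
[ 0   0   3 ]
[ 0  -2   9 ]
Pivot entry (2,2) is zero but row 3 has -2 in column 2 -> naive elimination stops; a row interchange (e.g. R2 <-> R3) would be required here.

first zero-pivot column = 2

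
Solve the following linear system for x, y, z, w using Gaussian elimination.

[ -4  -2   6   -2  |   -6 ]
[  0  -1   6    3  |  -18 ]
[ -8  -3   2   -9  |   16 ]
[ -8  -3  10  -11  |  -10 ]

Forward elimination on [A|b]:
R3 <- R3 - (2)*R1:  [   0    1  -10   -5   28 ]
R4 <- R4 - (2)*R1:  [  0   1  -2  -7   2 ]
R3 <- R3 - (-1)*R2:  [  0   0  -4  -2  10 ]
R4 <- R4 - (-1)*R2:  [   0    0    4   -4  -16 ]
R4 <- R4 - (-1)*R3:  [  0   0   0  -6  -6 ]
Row echelon form:
[ -4  -2   6  -2  |   -6 ]
[  0  -1   6   3  |  -18 ]
[  0   0  -4  -2  |   10 ]
[  0   0   0  -6  |   -6 ]
Back-substitution:
w = (-6) / -6 = 1
z = (10 - (-2)*(1)) / -4 = -3
y = (-18 - (6)*(-3) - (3)*(1)) / -1 = 3
x = (-6 - (-2)*(3) - (6)*(-3) - (-2)*(1)) / -4 = -5

(-5, 3, -3, 1)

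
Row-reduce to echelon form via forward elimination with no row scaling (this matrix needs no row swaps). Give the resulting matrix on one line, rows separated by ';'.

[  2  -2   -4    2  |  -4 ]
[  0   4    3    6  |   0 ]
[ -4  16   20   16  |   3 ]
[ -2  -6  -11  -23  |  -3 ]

Forward elimination:
R3 <- R3 - (-2)*R1:  [  0  12  12  20  -5 ]
R4 <- R4 - (-1)*R1:  [   0   -8  -15  -21   -7 ]
R3 <- R3 - (3)*R2:  [  0   0   3   2  -5 ]
R4 <- R4 - (-2)*R2:  [  0   0  -9  -9  -7 ]
R4 <- R4 - (-3)*R3:  [   0    0    0   -3  -22 ]
Row echelon form:
[ 2  -2  -4   2  |   -4 ]
[ 0   4   3   6  |    0 ]
[ 0   0   3   2  |   -5 ]
[ 0   0   0  -3  |  -22 ]

REF = [2 -2 -4 2 -4; 0 4 3 6 0; 0 0 3 2 -5; 0 0 0 -3 -22]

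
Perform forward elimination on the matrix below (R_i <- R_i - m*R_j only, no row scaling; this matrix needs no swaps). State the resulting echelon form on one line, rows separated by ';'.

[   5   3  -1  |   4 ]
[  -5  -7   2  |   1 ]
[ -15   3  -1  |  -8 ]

Forward elimination:
R2 <- R2 - (-1)*R1:  [  0  -4   1   5 ]
R3 <- R3 - (-3)*R1:  [  0  12  -4   4 ]
R3 <- R3 - (-3)*R2:  [  0   0  -1  19 ]
Row echelon form:
[ 5   3  -1  |   4 ]
[ 0  -4   1  |   5 ]
[ 0   0  -1  |  19 ]

REF = [5 3 -1 4; 0 -4 1 5; 0 0 -1 19]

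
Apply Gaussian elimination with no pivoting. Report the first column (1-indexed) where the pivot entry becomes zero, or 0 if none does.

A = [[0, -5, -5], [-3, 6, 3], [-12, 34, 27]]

Naive forward elimination:
Pivot entry (1,1) is zero but row 2 has -3 in column 1 -> naive elimination stops; a row interchange (e.g. R1 <-> R2) would be required here.

first zero-pivot column = 1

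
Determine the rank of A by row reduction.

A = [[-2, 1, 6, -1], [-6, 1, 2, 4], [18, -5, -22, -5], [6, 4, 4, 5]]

rank(A) = 3

Row reduction:
R2 <- R2 - (3)*R1:  [   0   -2  -16    7 ]
R3 <- R3 - (-9)*R1:  [   0    4   32  -14 ]
R4 <- R4 - (-3)*R1:  [  0   7  22   2 ]
R3 <- R3 - (-2)*R2:  [ 0  0  0  0 ]
R4 <- R4 - (-7/2)*R2:  [    0     0   -34  53/2 ]
R3 <-> R4   (pivot in column 3 was zero)
[ -2   1    6    -1 ]
[  0  -2  -16     7 ]
[  0   0  -34  53/2 ]
[  0   0    0     0 ]
Row echelon form:
[ -2   1    6    -1 ]
[  0  -2  -16     7 ]
[  0   0  -34  53/2 ]
[  0   0    0     0 ]
Nonzero rows / pivot columns: 3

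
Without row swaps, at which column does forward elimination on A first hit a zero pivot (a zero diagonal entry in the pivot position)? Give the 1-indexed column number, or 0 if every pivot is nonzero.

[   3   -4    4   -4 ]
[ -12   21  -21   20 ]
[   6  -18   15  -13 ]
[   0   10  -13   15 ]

first zero-pivot column = 0

Naive forward elimination:
R2 <- R2 - (-4)*R1:  [  0   5  -5   4 ]
R3 <- R3 - (2)*R1:  [   0  -10    7   -5 ]
R3 <- R3 - (-2)*R2:  [  0   0  -3   3 ]
R4 <- R4 - (2)*R2:  [  0   0  -3   7 ]
R4 <- R4 - (1)*R3:  [ 0  0  0  4 ]
All pivots nonzero; naive elimination completes without hitting a zero pivot.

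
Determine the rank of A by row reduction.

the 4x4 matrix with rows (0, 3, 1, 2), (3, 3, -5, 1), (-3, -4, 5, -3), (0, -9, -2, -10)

rank(A) = 3

Row reduction:
R1 <-> R2   (pivot in column 1 was zero)
[  3   3  -5    1 ]
[  0   3   1    2 ]
[ -3  -4   5   -3 ]
[  0  -9  -2  -10 ]
R3 <- R3 - (-1)*R1:  [  0  -1   0  -2 ]
R3 <- R3 - (-1/3)*R2:  [    0     0   1/3  -4/3 ]
R4 <- R4 - (-3)*R2:  [  0   0   1  -4 ]
R4 <- R4 - (3)*R3:  [ 0  0  0  0 ]
Row echelon form:
[ 3  3   -5     1 ]
[ 0  3    1     2 ]
[ 0  0  1/3  -4/3 ]
[ 0  0    0     0 ]
Nonzero rows / pivot columns: 3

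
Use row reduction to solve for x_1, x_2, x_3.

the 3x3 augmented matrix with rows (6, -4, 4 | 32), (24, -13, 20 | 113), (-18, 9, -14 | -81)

(2, -5, 0)

Forward elimination on [A|b]:
R2 <- R2 - (4)*R1:  [   0    3    4  -15 ]
R3 <- R3 - (-3)*R1:  [  0  -3  -2  15 ]
R3 <- R3 - (-1)*R2:  [ 0  0  2  0 ]
Row echelon form:
[ 6  -4  4  |   32 ]
[ 0   3  4  |  -15 ]
[ 0   0  2  |    0 ]
Back-substitution:
x_3 = (0) / 2 = 0
x_2 = (-15 - (4)*(0)) / 3 = -5
x_1 = (32 - (-4)*(-5) - (4)*(0)) / 6 = 2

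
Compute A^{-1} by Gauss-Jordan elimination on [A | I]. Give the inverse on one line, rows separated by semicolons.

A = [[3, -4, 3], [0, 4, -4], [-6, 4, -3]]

Gauss-Jordan on [A | I]:
R1 <- (1/3)*R1:  [    1  -4/3     1  |   1/3     0     0 ]
R3 <- R3 - (-6)*R1:  [  0  -4   3  |   2   0   1 ]
R2 <- (1/4)*R2:  [   0    1   -1  |    0  1/4    0 ]
R1 <- R1 - (-4/3)*R2:  [    1     0  -1/3  |   1/3   1/3     0 ]
R3 <- R3 - (-4)*R2:  [  0   0  -1  |   2   1   1 ]
R3 <- (1/-1)*R3:  [  0   0   1  |  -2  -1  -1 ]
R1 <- R1 - (-1/3)*R3:  [    1     0     0  |  -1/3     0  -1/3 ]
R2 <- R2 - (-1)*R3:  [    0     1     0  |    -2  -3/4    -1 ]
Right block of [I | A^{-1}] is the inverse:
[ -1/3     0  -1/3 ]
[   -2  -3/4    -1 ]
[   -2    -1    -1 ]

inverse = [-1/3 0 -1/3; -2 -3/4 -1; -2 -1 -1]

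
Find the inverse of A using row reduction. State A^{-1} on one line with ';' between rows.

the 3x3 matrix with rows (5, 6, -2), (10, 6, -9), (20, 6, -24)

Gauss-Jordan on [A | I]:
R1 <- (1/5)*R1:  [    1   6/5  -2/5  |   1/5     0     0 ]
R2 <- R2 - (10)*R1:  [  0  -6  -5  |  -2   1   0 ]
R3 <- R3 - (20)*R1:  [   0  -18  -16  |   -4    0    1 ]
R2 <- (1/-6)*R2:  [    0     1   5/6  |   1/3  -1/6     0 ]
R1 <- R1 - (6/5)*R2:  [    1     0  -7/5  |  -1/5   1/5     0 ]
R3 <- R3 - (-18)*R2:  [  0   0  -1  |   2  -3   1 ]
R3 <- (1/-1)*R3:  [  0   0   1  |  -2   3  -1 ]
R1 <- R1 - (-7/5)*R3:  [    1     0     0  |    -3  22/5  -7/5 ]
R2 <- R2 - (5/6)*R3:  [    0     1     0  |     2  -8/3   5/6 ]
Right block of [I | A^{-1}] is the inverse:
[ -3  22/5  -7/5 ]
[  2  -8/3   5/6 ]
[ -2     3    -1 ]

inverse = [-3 22/5 -7/5; 2 -8/3 5/6; -2 3 -1]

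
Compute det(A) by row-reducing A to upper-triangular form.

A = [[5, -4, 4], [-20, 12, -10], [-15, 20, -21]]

Forward elimination:
R2 <- R2 - (-4)*R1:  [  0  -4   6 ]
R3 <- R3 - (-3)*R1:  [  0   8  -9 ]
R3 <- R3 - (-2)*R2:  [ 0  0  3 ]
Upper-triangular form:
[ 5  -4  4 ]
[ 0  -4  6 ]
[ 0   0  3 ]
det(A) = (-1)^0 * (5) * (-4) * (3) = -60  (0 row swaps -> sign +1)

det(A) = -60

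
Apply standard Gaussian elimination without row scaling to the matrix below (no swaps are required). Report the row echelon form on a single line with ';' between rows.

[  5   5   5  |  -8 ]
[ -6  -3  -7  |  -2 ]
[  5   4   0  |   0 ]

Forward elimination:
R2 <- R2 - (-6/5)*R1:  [     0      3     -1  -58/5 ]
R3 <- R3 - (1)*R1:  [  0  -1  -5   8 ]
R3 <- R3 - (-1/3)*R2:  [     0      0  -16/3  62/15 ]
Row echelon form:
[ 5  5      5  |     -8 ]
[ 0  3     -1  |  -58/5 ]
[ 0  0  -16/3  |  62/15 ]

REF = [5 5 5 -8; 0 3 -1 -58/5; 0 0 -16/3 62/15]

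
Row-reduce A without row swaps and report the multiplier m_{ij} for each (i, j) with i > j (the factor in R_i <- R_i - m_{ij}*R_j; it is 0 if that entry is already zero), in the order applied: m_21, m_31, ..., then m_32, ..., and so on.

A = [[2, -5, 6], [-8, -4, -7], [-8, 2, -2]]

Forward elimination:
R2 <- R2 - (-4)*R1:  [   0  -24   17 ]
R3 <- R3 - (-4)*R1:  [   0  -18   22 ]
R3 <- R3 - (3/4)*R2:  [    0     0  37/4 ]
Multipliers (in order of application): m_{21} = -4, m_{31} = -4, m_{32} = 3/4

multipliers: -4, -4, 3/4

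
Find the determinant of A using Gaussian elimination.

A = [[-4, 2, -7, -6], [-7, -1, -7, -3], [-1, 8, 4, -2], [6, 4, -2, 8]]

det(A) = 3720

Forward elimination:
R2 <- R2 - (7/4)*R1:  [    0  -9/2  21/4  15/2 ]
R3 <- R3 - (1/4)*R1:  [    0  15/2  23/4  -1/2 ]
R4 <- R4 - (-3/2)*R1:  [     0      7  -25/2     -1 ]
R3 <- R3 - (-5/3)*R2:  [    0     0  29/2    12 ]
R4 <- R4 - (-14/9)*R2:  [     0      0  -13/3   32/3 ]
R4 <- R4 - (-26/87)*R3:  [       0        0        0  1240/87 ]
Upper-triangular form:
[ -4     2    -7       -6 ]
[  0  -9/2  21/4     15/2 ]
[  0     0  29/2       12 ]
[  0     0     0  1240/87 ]
det(A) = (-1)^0 * (-4) * (-9/2) * (29/2) * (1240/87) = 3720  (0 row swaps -> sign +1)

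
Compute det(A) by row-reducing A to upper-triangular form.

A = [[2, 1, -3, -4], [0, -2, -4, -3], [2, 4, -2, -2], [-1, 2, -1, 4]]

det(A) = 40

Forward elimination:
R3 <- R3 - (1)*R1:  [ 0  3  1  2 ]
R4 <- R4 - (-1/2)*R1:  [    0   5/2  -5/2     2 ]
R3 <- R3 - (-3/2)*R2:  [    0     0    -5  -5/2 ]
R4 <- R4 - (-5/4)*R2:  [     0      0  -15/2   -7/4 ]
R4 <- R4 - (3/2)*R3:  [ 0  0  0  2 ]
Upper-triangular form:
[ 2   1  -3    -4 ]
[ 0  -2  -4    -3 ]
[ 0   0  -5  -5/2 ]
[ 0   0   0     2 ]
det(A) = (-1)^0 * (2) * (-2) * (-5) * (2) = 40  (0 row swaps -> sign +1)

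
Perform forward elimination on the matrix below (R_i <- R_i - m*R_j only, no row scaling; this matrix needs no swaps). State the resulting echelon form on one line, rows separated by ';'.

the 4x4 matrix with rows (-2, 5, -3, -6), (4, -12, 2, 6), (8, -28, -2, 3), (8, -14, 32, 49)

Forward elimination:
R2 <- R2 - (-2)*R1:  [  0  -2  -4  -6 ]
R3 <- R3 - (-4)*R1:  [   0   -8  -14  -21 ]
R4 <- R4 - (-4)*R1:  [  0   6  20  25 ]
R3 <- R3 - (4)*R2:  [ 0  0  2  3 ]
R4 <- R4 - (-3)*R2:  [ 0  0  8  7 ]
R4 <- R4 - (4)*R3:  [  0   0   0  -5 ]
Row echelon form:
[ -2   5  -3  -6 ]
[  0  -2  -4  -6 ]
[  0   0   2   3 ]
[  0   0   0  -5 ]

REF = [-2 5 -3 -6; 0 -2 -4 -6; 0 0 2 3; 0 0 0 -5]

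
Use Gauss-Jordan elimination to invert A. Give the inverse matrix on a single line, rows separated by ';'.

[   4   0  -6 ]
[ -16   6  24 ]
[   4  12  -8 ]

Gauss-Jordan on [A | I]:
R1 <- (1/4)*R1:  [    1     0  -3/2  |   1/4     0     0 ]
R2 <- R2 - (-16)*R1:  [ 0  6  0  |  4  1  0 ]
R3 <- R3 - (4)*R1:  [  0  12  -2  |  -1   0   1 ]
R2 <- (1/6)*R2:  [   0    1    0  |  2/3  1/6    0 ]
R3 <- R3 - (12)*R2:  [  0   0  -2  |  -9  -2   1 ]
R3 <- (1/-2)*R3:  [    0     0     1  |   9/2     1  -1/2 ]
R1 <- R1 - (-3/2)*R3:  [    1     0     0  |     7   3/2  -3/4 ]
Right block of [I | A^{-1}] is the inverse:
[   7  3/2  -3/4 ]
[ 2/3  1/6     0 ]
[ 9/2    1  -1/2 ]

inverse = [7 3/2 -3/4; 2/3 1/6 0; 9/2 1 -1/2]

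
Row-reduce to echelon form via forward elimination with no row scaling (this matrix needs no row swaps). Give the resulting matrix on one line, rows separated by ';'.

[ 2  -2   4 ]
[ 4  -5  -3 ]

Forward elimination:
R2 <- R2 - (2)*R1:  [   0   -1  -11 ]
Row echelon form:
[ 2  -2    4 ]
[ 0  -1  -11 ]

REF = [2 -2 4; 0 -1 -11]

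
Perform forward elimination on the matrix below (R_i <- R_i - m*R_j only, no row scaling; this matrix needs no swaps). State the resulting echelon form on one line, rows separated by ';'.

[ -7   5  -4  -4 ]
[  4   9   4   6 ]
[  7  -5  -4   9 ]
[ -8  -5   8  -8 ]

REF = [-7 5 -4 -4; 0 83/7 12/7 26/7; 0 0 -8 5; 0 0 0 1453/166]

Forward elimination:
R2 <- R2 - (-4/7)*R1:  [    0  83/7  12/7  26/7 ]
R3 <- R3 - (-1)*R1:  [  0   0  -8   5 ]
R4 <- R4 - (8/7)*R1:  [     0  -75/7   88/7  -24/7 ]
R4 <- R4 - (-75/83)*R2:  [       0        0  1172/83    -6/83 ]
R4 <- R4 - (-293/166)*R3:  [        0         0         0  1453/166 ]
Row echelon form:
[ -7     5    -4        -4 ]
[  0  83/7  12/7      26/7 ]
[  0     0    -8         5 ]
[  0     0     0  1453/166 ]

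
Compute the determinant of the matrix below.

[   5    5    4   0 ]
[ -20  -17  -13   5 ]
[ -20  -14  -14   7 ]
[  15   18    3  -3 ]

det(A) = -60

Forward elimination:
R2 <- R2 - (-4)*R1:  [ 0  3  3  5 ]
R3 <- R3 - (-4)*R1:  [ 0  6  2  7 ]
R4 <- R4 - (3)*R1:  [  0   3  -9  -3 ]
R3 <- R3 - (2)*R2:  [  0   0  -4  -3 ]
R4 <- R4 - (1)*R2:  [   0    0  -12   -8 ]
R4 <- R4 - (3)*R3:  [ 0  0  0  1 ]
Upper-triangular form:
[ 5  5   4   0 ]
[ 0  3   3   5 ]
[ 0  0  -4  -3 ]
[ 0  0   0   1 ]
det(A) = (-1)^0 * (5) * (3) * (-4) * (1) = -60  (0 row swaps -> sign +1)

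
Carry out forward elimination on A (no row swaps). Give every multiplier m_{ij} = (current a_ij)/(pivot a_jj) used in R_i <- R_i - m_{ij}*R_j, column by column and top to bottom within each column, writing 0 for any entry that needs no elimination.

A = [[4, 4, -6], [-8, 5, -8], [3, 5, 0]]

Forward elimination:
R2 <- R2 - (-2)*R1:  [   0   13  -20 ]
R3 <- R3 - (3/4)*R1:  [   0    2  9/2 ]
R3 <- R3 - (2/13)*R2:  [      0       0  197/26 ]
Multipliers (in order of application): m_{21} = -2, m_{31} = 3/4, m_{32} = 2/13

multipliers: -2, 3/4, 2/13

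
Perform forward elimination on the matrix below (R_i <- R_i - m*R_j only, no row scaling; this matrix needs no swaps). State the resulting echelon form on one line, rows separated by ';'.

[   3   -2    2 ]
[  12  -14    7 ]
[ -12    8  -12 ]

REF = [3 -2 2; 0 -6 -1; 0 0 -4]

Forward elimination:
R2 <- R2 - (4)*R1:  [  0  -6  -1 ]
R3 <- R3 - (-4)*R1:  [  0   0  -4 ]
Row echelon form:
[ 3  -2   2 ]
[ 0  -6  -1 ]
[ 0   0  -4 ]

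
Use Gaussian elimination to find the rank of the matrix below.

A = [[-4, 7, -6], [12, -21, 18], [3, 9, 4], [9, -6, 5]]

Row reduction:
R2 <- R2 - (-3)*R1:  [ 0  0  0 ]
R3 <- R3 - (-3/4)*R1:  [    0  57/4  -1/2 ]
R4 <- R4 - (-9/4)*R1:  [     0   39/4  -17/2 ]
R2 <-> R3   (pivot in column 2 was zero)
[ -4     7     -6 ]
[  0  57/4   -1/2 ]
[  0     0      0 ]
[  0  39/4  -17/2 ]
R4 <- R4 - (13/19)*R2:  [       0        0  -155/19 ]
R3 <-> R4   (pivot in column 3 was zero)
[ -4     7       -6 ]
[  0  57/4     -1/2 ]
[  0     0  -155/19 ]
[  0     0        0 ]
Row echelon form:
[ -4     7       -6 ]
[  0  57/4     -1/2 ]
[  0     0  -155/19 ]
[  0     0        0 ]
Nonzero rows / pivot columns: 3

rank(A) = 3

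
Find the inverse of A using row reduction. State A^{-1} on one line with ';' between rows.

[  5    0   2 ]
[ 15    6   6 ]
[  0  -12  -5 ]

Gauss-Jordan on [A | I]:
R1 <- (1/5)*R1:  [   1    0  2/5  |  1/5    0    0 ]
R2 <- R2 - (15)*R1:  [  0   6   0  |  -3   1   0 ]
R2 <- (1/6)*R2:  [    0     1     0  |  -1/2   1/6     0 ]
R3 <- R3 - (-12)*R2:  [  0   0  -5  |  -6   2   1 ]
R3 <- (1/-5)*R3:  [    0     0     1  |   6/5  -2/5  -1/5 ]
R1 <- R1 - (2/5)*R3:  [     1      0      0  |  -7/25   4/25   2/25 ]
Right block of [I | A^{-1}] is the inverse:
[ -7/25  4/25  2/25 ]
[  -1/2   1/6     0 ]
[   6/5  -2/5  -1/5 ]

inverse = [-7/25 4/25 2/25; -1/2 1/6 0; 6/5 -2/5 -1/5]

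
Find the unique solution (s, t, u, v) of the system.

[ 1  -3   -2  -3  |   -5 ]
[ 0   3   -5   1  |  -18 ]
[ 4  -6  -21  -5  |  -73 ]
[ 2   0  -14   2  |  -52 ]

(3, 1, 4, -1)

Forward elimination on [A|b]:
R3 <- R3 - (4)*R1:  [   0    6  -13    7  -53 ]
R4 <- R4 - (2)*R1:  [   0    6  -10    8  -42 ]
R3 <- R3 - (2)*R2:  [   0    0   -3    5  -17 ]
R4 <- R4 - (2)*R2:  [  0   0   0   6  -6 ]
Row echelon form:
[ 1  -3  -2  -3  |   -5 ]
[ 0   3  -5   1  |  -18 ]
[ 0   0  -3   5  |  -17 ]
[ 0   0   0   6  |   -6 ]
Back-substitution:
v = (-6) / 6 = -1
u = (-17 - (5)*(-1)) / -3 = 4
t = (-18 - (-5)*(4) - (1)*(-1)) / 3 = 1
s = (-5 - (-3)*(1) - (-2)*(4) - (-3)*(-1)) / 1 = 3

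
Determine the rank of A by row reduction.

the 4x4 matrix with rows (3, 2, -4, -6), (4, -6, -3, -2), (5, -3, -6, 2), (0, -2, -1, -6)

Row reduction:
R2 <- R2 - (4/3)*R1:  [     0  -26/3    7/3      6 ]
R3 <- R3 - (5/3)*R1:  [     0  -19/3    2/3     12 ]
R3 <- R3 - (19/26)*R2:  [      0       0  -27/26   99/13 ]
R4 <- R4 - (3/13)*R2:  [      0       0  -20/13  -96/13 ]
R4 <- R4 - (40/27)*R3:  [     0      0      0  -56/3 ]
Row echelon form:
[ 3      2      -4     -6 ]
[ 0  -26/3     7/3      6 ]
[ 0      0  -27/26  99/13 ]
[ 0      0       0  -56/3 ]
Nonzero rows / pivot columns: 4

rank(A) = 4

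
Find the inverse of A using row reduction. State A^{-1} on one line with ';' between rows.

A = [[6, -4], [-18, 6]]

inverse = [-1/6 -1/9; -1/2 -1/6]

Gauss-Jordan on [A | I]:
R1 <- (1/6)*R1:  [    1  -2/3  |   1/6     0 ]
R2 <- R2 - (-18)*R1:  [  0  -6  |   3   1 ]
R2 <- (1/-6)*R2:  [    0     1  |  -1/2  -1/6 ]
R1 <- R1 - (-2/3)*R2:  [    1     0  |  -1/6  -1/9 ]
Right block of [I | A^{-1}] is the inverse:
[ -1/6  -1/9 ]
[ -1/2  -1/6 ]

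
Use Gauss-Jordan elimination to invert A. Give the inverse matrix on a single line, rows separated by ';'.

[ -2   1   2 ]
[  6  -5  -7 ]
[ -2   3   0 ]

Gauss-Jordan on [A | I]:
R1 <- (1/-2)*R1:  [    1  -1/2    -1  |  -1/2     0     0 ]
R2 <- R2 - (6)*R1:  [  0  -2  -1  |   3   1   0 ]
R3 <- R3 - (-2)*R1:  [  0   2  -2  |  -1   0   1 ]
R2 <- (1/-2)*R2:  [    0     1   1/2  |  -3/2  -1/2     0 ]
R1 <- R1 - (-1/2)*R2:  [    1     0  -3/4  |  -5/4  -1/4     0 ]
R3 <- R3 - (2)*R2:  [  0   0  -3  |   2   1   1 ]
R3 <- (1/-3)*R3:  [    0     0     1  |  -2/3  -1/3  -1/3 ]
R1 <- R1 - (-3/4)*R3:  [    1     0     0  |  -7/4  -1/2  -1/4 ]
R2 <- R2 - (1/2)*R3:  [    0     1     0  |  -7/6  -1/3   1/6 ]
Right block of [I | A^{-1}] is the inverse:
[ -7/4  -1/2  -1/4 ]
[ -7/6  -1/3   1/6 ]
[ -2/3  -1/3  -1/3 ]

inverse = [-7/4 -1/2 -1/4; -7/6 -1/3 1/6; -2/3 -1/3 -1/3]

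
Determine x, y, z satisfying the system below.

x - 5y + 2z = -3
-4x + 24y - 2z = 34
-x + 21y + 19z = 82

(-4, 1, 3)

Forward elimination on [A|b]:
R2 <- R2 - (-4)*R1:  [  0   4   6  22 ]
R3 <- R3 - (-1)*R1:  [  0  16  21  79 ]
R3 <- R3 - (4)*R2:  [  0   0  -3  -9 ]
Row echelon form:
[ 1  -5   2  |  -3 ]
[ 0   4   6  |  22 ]
[ 0   0  -3  |  -9 ]
Back-substitution:
z = (-9) / -3 = 3
y = (22 - (6)*(3)) / 4 = 1
x = (-3 - (-5)*(1) - (2)*(3)) / 1 = -4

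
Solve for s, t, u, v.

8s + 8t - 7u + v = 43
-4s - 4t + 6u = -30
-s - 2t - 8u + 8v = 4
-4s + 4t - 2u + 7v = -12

(2, 1, -3, -2)

Forward elimination on [A|b]:
R2 <- R2 - (-1/2)*R1:  [     0      0    5/2    1/2  -17/2 ]
R3 <- R3 - (-1/8)*R1:  [     0     -1  -71/8   65/8   75/8 ]
R4 <- R4 - (-1/2)*R1:  [     0      8  -11/2   15/2   19/2 ]
R2 <-> R3   (pivot in column 2 was zero)
[ 8   8     -7     1     43 ]
[ 0  -1  -71/8  65/8   75/8 ]
[ 0   0    5/2   1/2  -17/2 ]
[ 0   8  -11/2  15/2   19/2 ]
R4 <- R4 - (-8)*R2:  [      0       0  -153/2   145/2   169/2 ]
R4 <- R4 - (-153/5)*R3:  [      0       0       0   439/5  -878/5 ]
Row echelon form:
[ 8   8     -7      1  |      43 ]
[ 0  -1  -71/8   65/8  |    75/8 ]
[ 0   0    5/2    1/2  |   -17/2 ]
[ 0   0      0  439/5  |  -878/5 ]
Back-substitution:
v = (-878/5) / (439/5) = -2
u = (-17/2 - (1/2)*(-2)) / (5/2) = -3
t = (75/8 - (-71/8)*(-3) - (65/8)*(-2)) / -1 = 1
s = (43 - (8)*(1) - (-7)*(-3) - (1)*(-2)) / 8 = 2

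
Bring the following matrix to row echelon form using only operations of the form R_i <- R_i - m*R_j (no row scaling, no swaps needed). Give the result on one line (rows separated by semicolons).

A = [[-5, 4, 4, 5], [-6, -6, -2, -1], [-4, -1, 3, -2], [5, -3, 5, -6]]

Forward elimination:
R2 <- R2 - (6/5)*R1:  [     0  -54/5  -34/5     -7 ]
R3 <- R3 - (4/5)*R1:  [     0  -21/5   -1/5     -6 ]
R4 <- R4 - (-1)*R1:  [  0   1   9  -1 ]
R3 <- R3 - (7/18)*R2:  [      0       0    22/9  -59/18 ]
R4 <- R4 - (-5/54)*R2:  [      0       0  226/27  -89/54 ]
R4 <- R4 - (113/33)*R3:  [      0       0       0  316/33 ]
Row echelon form:
[ -5      4      4       5 ]
[  0  -54/5  -34/5      -7 ]
[  0      0   22/9  -59/18 ]
[  0      0      0  316/33 ]

REF = [-5 4 4 5; 0 -54/5 -34/5 -7; 0 0 22/9 -59/18; 0 0 0 316/33]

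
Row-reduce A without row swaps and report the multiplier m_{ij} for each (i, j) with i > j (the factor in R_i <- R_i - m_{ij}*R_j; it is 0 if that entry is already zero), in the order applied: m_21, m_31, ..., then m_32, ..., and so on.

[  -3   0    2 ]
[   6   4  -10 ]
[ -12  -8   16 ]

multipliers: -2, 4, -2

Forward elimination:
R2 <- R2 - (-2)*R1:  [  0   4  -6 ]
R3 <- R3 - (4)*R1:  [  0  -8   8 ]
R3 <- R3 - (-2)*R2:  [  0   0  -4 ]
Multipliers (in order of application): m_{21} = -2, m_{31} = 4, m_{32} = -2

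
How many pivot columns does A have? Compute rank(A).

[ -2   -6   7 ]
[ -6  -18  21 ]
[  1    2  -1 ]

Row reduction:
R2 <- R2 - (3)*R1:  [ 0  0  0 ]
R3 <- R3 - (-1/2)*R1:  [   0   -1  5/2 ]
R2 <-> R3   (pivot in column 2 was zero)
[ -2  -6    7 ]
[  0  -1  5/2 ]
[  0   0    0 ]
Row echelon form:
[ -2  -6    7 ]
[  0  -1  5/2 ]
[  0   0    0 ]
Nonzero rows / pivot columns: 2

rank(A) = 2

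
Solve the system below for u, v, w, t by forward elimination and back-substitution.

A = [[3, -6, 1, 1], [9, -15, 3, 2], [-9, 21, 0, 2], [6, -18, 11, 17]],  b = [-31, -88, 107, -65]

Forward elimination on [A|b]:
R2 <- R2 - (3)*R1:  [  0   3   0  -1   5 ]
R3 <- R3 - (-3)*R1:  [  0   3   3   5  14 ]
R4 <- R4 - (2)*R1:  [  0  -6   9  15  -3 ]
R3 <- R3 - (1)*R2:  [ 0  0  3  6  9 ]
R4 <- R4 - (-2)*R2:  [  0   0   9  13   7 ]
R4 <- R4 - (3)*R3:  [   0    0    0   -5  -20 ]
Row echelon form:
[ 3  -6  1   1  |  -31 ]
[ 0   3  0  -1  |    5 ]
[ 0   0  3   6  |    9 ]
[ 0   0  0  -5  |  -20 ]
Back-substitution:
t = (-20) / -5 = 4
w = (9 - (6)*(4)) / 3 = -5
v = (5 - (-1)*(4)) / 3 = 3
u = (-31 - (-6)*(3) - (1)*(-5) - (1)*(4)) / 3 = -4

(-4, 3, -5, 4)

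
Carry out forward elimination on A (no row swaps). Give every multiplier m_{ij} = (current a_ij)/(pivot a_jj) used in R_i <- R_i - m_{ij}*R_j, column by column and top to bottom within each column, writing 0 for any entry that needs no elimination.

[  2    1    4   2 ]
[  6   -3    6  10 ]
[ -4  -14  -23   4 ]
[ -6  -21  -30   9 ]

Forward elimination:
R2 <- R2 - (3)*R1:  [  0  -6  -6   4 ]
R3 <- R3 - (-2)*R1:  [   0  -12  -15    8 ]
R4 <- R4 - (-3)*R1:  [   0  -18  -18   15 ]
R3 <- R3 - (2)*R2:  [  0   0  -3   0 ]
R4 <- R4 - (3)*R2:  [ 0  0  0  3 ]
R4: entry in column 3 is already 0 -> m_{43} = 0 (no row operation needed)
Multipliers (in order of application): m_{21} = 3, m_{31} = -2, m_{41} = -3, m_{32} = 2, m_{42} = 3, m_{43} = 0

multipliers: 3, -2, -3, 2, 3, 0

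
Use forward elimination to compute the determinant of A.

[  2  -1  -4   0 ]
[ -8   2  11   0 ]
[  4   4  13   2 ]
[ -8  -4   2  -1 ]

det(A) = 72

Forward elimination:
R2 <- R2 - (-4)*R1:  [  0  -2  -5   0 ]
R3 <- R3 - (2)*R1:  [  0   6  21   2 ]
R4 <- R4 - (-4)*R1:  [   0   -8  -14   -1 ]
R3 <- R3 - (-3)*R2:  [ 0  0  6  2 ]
R4 <- R4 - (4)*R2:  [  0   0   6  -1 ]
R4 <- R4 - (1)*R3:  [  0   0   0  -3 ]
Upper-triangular form:
[ 2  -1  -4   0 ]
[ 0  -2  -5   0 ]
[ 0   0   6   2 ]
[ 0   0   0  -3 ]
det(A) = (-1)^0 * (2) * (-2) * (6) * (-3) = 72  (0 row swaps -> sign +1)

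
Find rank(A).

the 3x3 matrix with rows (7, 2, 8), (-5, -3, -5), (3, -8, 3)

Row reduction:
R2 <- R2 - (-5/7)*R1:  [     0  -11/7    5/7 ]
R3 <- R3 - (3/7)*R1:  [     0  -62/7   -3/7 ]
R3 <- R3 - (62/11)*R2:  [      0       0  -49/11 ]
Row echelon form:
[ 7      2       8 ]
[ 0  -11/7     5/7 ]
[ 0      0  -49/11 ]
Nonzero rows / pivot columns: 3

rank(A) = 3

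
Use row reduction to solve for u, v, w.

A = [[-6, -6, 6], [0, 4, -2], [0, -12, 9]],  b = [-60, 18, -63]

(4, 3, -3)

Forward elimination on [A|b]:
R3 <- R3 - (-3)*R2:  [  0   0   3  -9 ]
Row echelon form:
[ -6  -6   6  |  -60 ]
[  0   4  -2  |   18 ]
[  0   0   3  |   -9 ]
Back-substitution:
w = (-9) / 3 = -3
v = (18 - (-2)*(-3)) / 4 = 3
u = (-60 - (-6)*(3) - (6)*(-3)) / -6 = 4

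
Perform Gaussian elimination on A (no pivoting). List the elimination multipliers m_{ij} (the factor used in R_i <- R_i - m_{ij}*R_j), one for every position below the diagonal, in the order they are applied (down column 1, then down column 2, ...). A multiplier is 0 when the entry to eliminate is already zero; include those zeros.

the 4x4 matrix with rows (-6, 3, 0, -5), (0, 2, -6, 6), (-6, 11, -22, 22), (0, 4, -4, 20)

multipliers: 0, 1, 0, 4, 2, 4

Forward elimination:
R2: entry in column 1 is already 0 -> m_{21} = 0 (no row operation needed)
R3 <- R3 - (1)*R1:  [   0    8  -22   27 ]
R4: entry in column 1 is already 0 -> m_{41} = 0 (no row operation needed)
R3 <- R3 - (4)*R2:  [ 0  0  2  3 ]
R4 <- R4 - (2)*R2:  [ 0  0  8  8 ]
R4 <- R4 - (4)*R3:  [  0   0   0  -4 ]
Multipliers (in order of application): m_{21} = 0, m_{31} = 1, m_{41} = 0, m_{32} = 4, m_{42} = 2, m_{43} = 4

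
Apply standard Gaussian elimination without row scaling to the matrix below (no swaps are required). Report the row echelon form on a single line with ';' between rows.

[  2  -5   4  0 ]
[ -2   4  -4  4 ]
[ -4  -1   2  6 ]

REF = [2 -5 4 0; 0 -1 0 4; 0 0 10 -38]

Forward elimination:
R2 <- R2 - (-1)*R1:  [  0  -1   0   4 ]
R3 <- R3 - (-2)*R1:  [   0  -11   10    6 ]
R3 <- R3 - (11)*R2:  [   0    0   10  -38 ]
Row echelon form:
[ 2  -5   4    0 ]
[ 0  -1   0    4 ]
[ 0   0  10  -38 ]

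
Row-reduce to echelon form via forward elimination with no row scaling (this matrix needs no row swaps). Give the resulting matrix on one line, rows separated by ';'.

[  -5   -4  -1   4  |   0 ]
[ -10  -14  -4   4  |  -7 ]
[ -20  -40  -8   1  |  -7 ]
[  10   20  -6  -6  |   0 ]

REF = [-5 -4 -1 4 0; 0 -6 -2 -4 -7; 0 0 4 1 21; 0 0 0 -3 49]

Forward elimination:
R2 <- R2 - (2)*R1:  [  0  -6  -2  -4  -7 ]
R3 <- R3 - (4)*R1:  [   0  -24   -4  -15   -7 ]
R4 <- R4 - (-2)*R1:  [  0  12  -8   2   0 ]
R3 <- R3 - (4)*R2:  [  0   0   4   1  21 ]
R4 <- R4 - (-2)*R2:  [   0    0  -12   -6  -14 ]
R4 <- R4 - (-3)*R3:  [  0   0   0  -3  49 ]
Row echelon form:
[ -5  -4  -1   4  |   0 ]
[  0  -6  -2  -4  |  -7 ]
[  0   0   4   1  |  21 ]
[  0   0   0  -3  |  49 ]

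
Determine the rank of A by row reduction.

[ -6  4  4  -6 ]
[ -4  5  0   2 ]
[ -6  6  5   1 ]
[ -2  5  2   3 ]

Row reduction:
R2 <- R2 - (2/3)*R1:  [    0   7/3  -8/3     6 ]
R3 <- R3 - (1)*R1:  [ 0  2  1  7 ]
R4 <- R4 - (1/3)*R1:  [    0  11/3   2/3     5 ]
R3 <- R3 - (6/7)*R2:  [    0     0  23/7  13/7 ]
R4 <- R4 - (11/7)*R2:  [     0      0   34/7  -31/7 ]
R4 <- R4 - (34/23)*R3:  [       0        0        0  -165/23 ]
Row echelon form:
[ -6    4     4       -6 ]
[  0  7/3  -8/3        6 ]
[  0    0  23/7     13/7 ]
[  0    0     0  -165/23 ]
Nonzero rows / pivot columns: 4

rank(A) = 4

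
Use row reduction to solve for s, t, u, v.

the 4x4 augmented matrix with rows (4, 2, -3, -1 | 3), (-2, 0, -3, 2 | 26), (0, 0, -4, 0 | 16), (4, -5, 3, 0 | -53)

(-4, 5, -4, 3)

Forward elimination on [A|b]:
R2 <- R2 - (-1/2)*R1:  [    0     1  -9/2   3/2  55/2 ]
R4 <- R4 - (1)*R1:  [   0   -7    6    1  -56 ]
R4 <- R4 - (-7)*R2:  [     0      0  -51/2   23/2  273/2 ]
R4 <- R4 - (51/8)*R3:  [    0     0     0  23/2  69/2 ]
Row echelon form:
[ 4  2    -3    -1  |     3 ]
[ 0  1  -9/2   3/2  |  55/2 ]
[ 0  0    -4     0  |    16 ]
[ 0  0     0  23/2  |  69/2 ]
Back-substitution:
v = (69/2) / (23/2) = 3
u = (16) / -4 = -4
t = (55/2 - (-9/2)*(-4) - (3/2)*(3)) / 1 = 5
s = (3 - (2)*(5) - (-3)*(-4) - (-1)*(3)) / 4 = -4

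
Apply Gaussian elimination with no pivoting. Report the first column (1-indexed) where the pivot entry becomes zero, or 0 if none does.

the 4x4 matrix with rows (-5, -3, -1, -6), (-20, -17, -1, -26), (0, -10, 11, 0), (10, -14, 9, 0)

Naive forward elimination:
R2 <- R2 - (4)*R1:  [  0  -5   3  -2 ]
R4 <- R4 - (-2)*R1:  [   0  -20    7  -12 ]
R3 <- R3 - (2)*R2:  [ 0  0  5  4 ]
R4 <- R4 - (4)*R2:  [  0   0  -5  -4 ]
R4 <- R4 - (-1)*R3:  [ 0  0  0  0 ]
Matrix at this point:
[ -5  -3  -1  -6 ]
[  0  -5   3  -2 ]
[  0   0   5   4 ]
[  0   0   0   0 ]
Pivot entry (4,4) in the last row is zero and there are no rows below to swap with -> zero pivot in column 4 (A is singular).

first zero-pivot column = 4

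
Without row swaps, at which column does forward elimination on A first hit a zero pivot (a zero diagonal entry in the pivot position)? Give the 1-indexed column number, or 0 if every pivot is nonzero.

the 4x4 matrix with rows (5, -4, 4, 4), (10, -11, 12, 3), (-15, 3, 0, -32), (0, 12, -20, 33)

Naive forward elimination:
R2 <- R2 - (2)*R1:  [  0  -3   4  -5 ]
R3 <- R3 - (-3)*R1:  [   0   -9   12  -20 ]
R3 <- R3 - (3)*R2:  [  0   0   0  -5 ]
R4 <- R4 - (-4)*R2:  [  0   0  -4  13 ]
Matrix at this point:
[ 5  -4   4   4 ]
[ 0  -3   4  -5 ]
[ 0   0   0  -5 ]
[ 0   0  -4  13 ]
Pivot entry (3,3) is zero but row 4 has -4 in column 3 -> naive elimination stops; a row interchange (e.g. R3 <-> R4) would be required here.

first zero-pivot column = 3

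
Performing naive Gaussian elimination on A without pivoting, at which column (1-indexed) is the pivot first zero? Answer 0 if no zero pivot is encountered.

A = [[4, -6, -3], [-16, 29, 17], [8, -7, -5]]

Naive forward elimination:
R2 <- R2 - (-4)*R1:  [ 0  5  5 ]
R3 <- R3 - (2)*R1:  [ 0  5  1 ]
R3 <- R3 - (1)*R2:  [  0   0  -4 ]
All pivots nonzero; naive elimination completes without hitting a zero pivot.

first zero-pivot column = 0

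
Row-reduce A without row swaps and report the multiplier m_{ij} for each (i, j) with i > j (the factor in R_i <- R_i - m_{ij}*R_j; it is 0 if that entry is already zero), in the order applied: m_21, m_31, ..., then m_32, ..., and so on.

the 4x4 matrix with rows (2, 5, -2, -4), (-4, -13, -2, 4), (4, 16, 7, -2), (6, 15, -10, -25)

Forward elimination:
R2 <- R2 - (-2)*R1:  [  0  -3  -6  -4 ]
R3 <- R3 - (2)*R1:  [  0   6  11   6 ]
R4 <- R4 - (3)*R1:  [   0    0   -4  -13 ]
R3 <- R3 - (-2)*R2:  [  0   0  -1  -2 ]
R4: entry in column 2 is already 0 -> m_{42} = 0 (no row operation needed)
R4 <- R4 - (4)*R3:  [  0   0   0  -5 ]
Multipliers (in order of application): m_{21} = -2, m_{31} = 2, m_{41} = 3, m_{32} = -2, m_{42} = 0, m_{43} = 4

multipliers: -2, 2, 3, -2, 0, 4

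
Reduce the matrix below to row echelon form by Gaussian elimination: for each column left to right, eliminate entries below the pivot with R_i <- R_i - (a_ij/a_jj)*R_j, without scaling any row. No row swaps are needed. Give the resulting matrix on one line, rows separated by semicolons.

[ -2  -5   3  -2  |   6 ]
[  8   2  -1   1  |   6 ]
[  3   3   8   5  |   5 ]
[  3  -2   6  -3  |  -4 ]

REF = [-2 -5 3 -2 6; 0 -18 11 -7 30; 0 0 39/4 15/4 13/2; 0 0 0 -37/9 -377/27]

Forward elimination:
R2 <- R2 - (-4)*R1:  [   0  -18   11   -7   30 ]
R3 <- R3 - (-3/2)*R1:  [    0  -9/2  25/2     2    14 ]
R4 <- R4 - (-3/2)*R1:  [     0  -19/2   21/2     -6      5 ]
R3 <- R3 - (1/4)*R2:  [    0     0  39/4  15/4  13/2 ]
R4 <- R4 - (19/36)*R2:  [      0       0  169/36  -83/36   -65/6 ]
R4 <- R4 - (13/27)*R3:  [       0        0        0    -37/9  -377/27 ]
Row echelon form:
[ -2   -5     3     -2  |        6 ]
[  0  -18    11     -7  |       30 ]
[  0    0  39/4   15/4  |     13/2 ]
[  0    0     0  -37/9  |  -377/27 ]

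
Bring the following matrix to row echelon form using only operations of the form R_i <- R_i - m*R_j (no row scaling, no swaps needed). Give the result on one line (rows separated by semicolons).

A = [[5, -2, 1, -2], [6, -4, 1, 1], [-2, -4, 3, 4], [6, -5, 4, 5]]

Forward elimination:
R2 <- R2 - (6/5)*R1:  [    0  -8/5  -1/5  17/5 ]
R3 <- R3 - (-2/5)*R1:  [     0  -24/5   17/5   16/5 ]
R4 <- R4 - (6/5)*R1:  [     0  -13/5   14/5   37/5 ]
R3 <- R3 - (3)*R2:  [  0   0   4  -7 ]
R4 <- R4 - (13/8)*R2:  [    0     0  25/8  15/8 ]
R4 <- R4 - (25/32)*R3:  [      0       0       0  235/32 ]
Row echelon form:
[ 5    -2     1      -2 ]
[ 0  -8/5  -1/5    17/5 ]
[ 0     0     4      -7 ]
[ 0     0     0  235/32 ]

REF = [5 -2 1 -2; 0 -8/5 -1/5 17/5; 0 0 4 -7; 0 0 0 235/32]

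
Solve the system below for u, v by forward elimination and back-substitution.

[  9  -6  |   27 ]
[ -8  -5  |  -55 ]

(5, 3)

Forward elimination on [A|b]:
R2 <- R2 - (-8/9)*R1:  [     0  -31/3    -31 ]
Row echelon form:
[ 9     -6  |   27 ]
[ 0  -31/3  |  -31 ]
Back-substitution:
v = (-31) / (-31/3) = 3
u = (27 - (-6)*(3)) / 9 = 5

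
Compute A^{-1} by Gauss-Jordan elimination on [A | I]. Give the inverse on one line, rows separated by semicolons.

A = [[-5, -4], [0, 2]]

inverse = [-1/5 -2/5; 0 1/2]

Gauss-Jordan on [A | I]:
R1 <- (1/-5)*R1:  [    1   4/5  |  -1/5     0 ]
R2 <- (1/2)*R2:  [   0    1  |    0  1/2 ]
R1 <- R1 - (4/5)*R2:  [    1     0  |  -1/5  -2/5 ]
Right block of [I | A^{-1}] is the inverse:
[ -1/5  -2/5 ]
[    0   1/2 ]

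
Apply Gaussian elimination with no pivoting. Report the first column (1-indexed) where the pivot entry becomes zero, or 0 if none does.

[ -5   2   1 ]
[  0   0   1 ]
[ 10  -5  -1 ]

Naive forward elimination:
R3 <- R3 - (-2)*R1:  [  0  -1   1 ]
Matrix at this point:
[ -5   2  1 ]
[  0   0  1 ]
[  0  -1  1 ]
Pivot entry (2,2) is zero but row 3 has -1 in column 2 -> naive elimination stops; a row interchange (e.g. R2 <-> R3) would be required here.

first zero-pivot column = 2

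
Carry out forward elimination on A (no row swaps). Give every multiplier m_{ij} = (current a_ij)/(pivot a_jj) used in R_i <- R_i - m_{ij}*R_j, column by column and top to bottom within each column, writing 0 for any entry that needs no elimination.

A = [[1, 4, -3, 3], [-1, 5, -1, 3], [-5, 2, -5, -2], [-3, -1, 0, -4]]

Forward elimination:
R2 <- R2 - (-1)*R1:  [  0   9  -4   6 ]
R3 <- R3 - (-5)*R1:  [   0   22  -20   13 ]
R4 <- R4 - (-3)*R1:  [  0  11  -9   5 ]
R3 <- R3 - (22/9)*R2:  [     0      0  -92/9   -5/3 ]
R4 <- R4 - (11/9)*R2:  [     0      0  -37/9   -7/3 ]
R4 <- R4 - (37/92)*R3:  [       0        0        0  -153/92 ]
Multipliers (in order of application): m_{21} = -1, m_{31} = -5, m_{41} = -3, m_{32} = 22/9, m_{42} = 11/9, m_{43} = 37/92

multipliers: -1, -5, -3, 22/9, 11/9, 37/92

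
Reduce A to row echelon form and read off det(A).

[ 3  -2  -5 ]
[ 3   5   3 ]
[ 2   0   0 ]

Forward elimination:
R2 <- R2 - (1)*R1:  [ 0  7  8 ]
R3 <- R3 - (2/3)*R1:  [    0   4/3  10/3 ]
R3 <- R3 - (4/21)*R2:  [     0      0  38/21 ]
Upper-triangular form:
[ 3  -2     -5 ]
[ 0   7      8 ]
[ 0   0  38/21 ]
det(A) = (-1)^0 * (3) * (7) * (38/21) = 38  (0 row swaps -> sign +1)

det(A) = 38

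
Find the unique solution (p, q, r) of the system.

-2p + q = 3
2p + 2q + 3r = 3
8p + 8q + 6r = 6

Forward elimination on [A|b]:
R2 <- R2 - (-1)*R1:  [ 0  3  3  6 ]
R3 <- R3 - (-4)*R1:  [  0  12   6  18 ]
R3 <- R3 - (4)*R2:  [  0   0  -6  -6 ]
Row echelon form:
[ -2  1   0  |   3 ]
[  0  3   3  |   6 ]
[  0  0  -6  |  -6 ]
Back-substitution:
r = (-6) / -6 = 1
q = (6 - (3)*(1)) / 3 = 1
p = (3 - (1)*(1)) / -2 = -1

(-1, 1, 1)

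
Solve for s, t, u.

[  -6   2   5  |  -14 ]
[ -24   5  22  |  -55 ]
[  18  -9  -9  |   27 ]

Forward elimination on [A|b]:
R2 <- R2 - (4)*R1:  [  0  -3   2   1 ]
R3 <- R3 - (-3)*R1:  [   0   -3    6  -15 ]
R3 <- R3 - (1)*R2:  [   0    0    4  -16 ]
Row echelon form:
[ -6   2  5  |  -14 ]
[  0  -3  2  |    1 ]
[  0   0  4  |  -16 ]
Back-substitution:
u = (-16) / 4 = -4
t = (1 - (2)*(-4)) / -3 = -3
s = (-14 - (2)*(-3) - (5)*(-4)) / -6 = -2

(-2, -3, -4)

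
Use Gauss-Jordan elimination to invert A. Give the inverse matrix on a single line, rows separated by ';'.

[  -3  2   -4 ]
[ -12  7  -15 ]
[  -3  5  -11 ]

Gauss-Jordan on [A | I]:
R1 <- (1/-3)*R1:  [    1  -2/3   4/3  |  -1/3     0     0 ]
R2 <- R2 - (-12)*R1:  [  0  -1   1  |  -4   1   0 ]
R3 <- R3 - (-3)*R1:  [  0   3  -7  |  -1   0   1 ]
R2 <- (1/-1)*R2:  [  0   1  -1  |   4  -1   0 ]
R1 <- R1 - (-2/3)*R2:  [    1     0   2/3  |   7/3  -2/3     0 ]
R3 <- R3 - (3)*R2:  [   0    0   -4  |  -13    3    1 ]
R3 <- (1/-4)*R3:  [    0     0     1  |  13/4  -3/4  -1/4 ]
R1 <- R1 - (2/3)*R3:  [    1     0     0  |   1/6  -1/6   1/6 ]
R2 <- R2 - (-1)*R3:  [    0     1     0  |  29/4  -7/4  -1/4 ]
Right block of [I | A^{-1}] is the inverse:
[  1/6  -1/6   1/6 ]
[ 29/4  -7/4  -1/4 ]
[ 13/4  -3/4  -1/4 ]

inverse = [1/6 -1/6 1/6; 29/4 -7/4 -1/4; 13/4 -3/4 -1/4]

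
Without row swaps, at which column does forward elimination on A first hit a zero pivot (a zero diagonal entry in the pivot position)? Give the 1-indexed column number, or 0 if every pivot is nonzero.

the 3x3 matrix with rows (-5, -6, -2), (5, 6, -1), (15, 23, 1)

first zero-pivot column = 2

Naive forward elimination:
R2 <- R2 - (-1)*R1:  [  0   0  -3 ]
R3 <- R3 - (-3)*R1:  [  0   5  -5 ]
Matrix at this point:
[ -5  -6  -2 ]
[  0   0  -3 ]
[  0   5  -5 ]
Pivot entry (2,2) is zero but row 3 has 5 in column 2 -> naive elimination stops; a row interchange (e.g. R2 <-> R3) would be required here.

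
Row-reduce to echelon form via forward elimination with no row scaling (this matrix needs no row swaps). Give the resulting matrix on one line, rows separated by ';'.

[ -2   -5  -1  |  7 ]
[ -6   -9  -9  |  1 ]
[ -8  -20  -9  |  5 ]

Forward elimination:
R2 <- R2 - (3)*R1:  [   0    6   -6  -20 ]
R3 <- R3 - (4)*R1:  [   0    0   -5  -23 ]
Row echelon form:
[ -2  -5  -1  |    7 ]
[  0   6  -6  |  -20 ]
[  0   0  -5  |  -23 ]

REF = [-2 -5 -1 7; 0 6 -6 -20; 0 0 -5 -23]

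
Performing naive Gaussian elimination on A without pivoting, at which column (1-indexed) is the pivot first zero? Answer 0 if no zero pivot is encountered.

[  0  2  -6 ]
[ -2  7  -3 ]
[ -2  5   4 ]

Naive forward elimination:
Pivot entry (1,1) is zero but row 2 has -2 in column 1 -> naive elimination stops; a row interchange (e.g. R1 <-> R2) would be required here.

first zero-pivot column = 1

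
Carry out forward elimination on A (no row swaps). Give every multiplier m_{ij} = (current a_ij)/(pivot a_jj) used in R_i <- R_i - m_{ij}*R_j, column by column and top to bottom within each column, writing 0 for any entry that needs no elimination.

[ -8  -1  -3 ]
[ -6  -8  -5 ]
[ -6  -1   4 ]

multipliers: 3/4, 3/4, 1/29

Forward elimination:
R2 <- R2 - (3/4)*R1:  [     0  -29/4  -11/4 ]
R3 <- R3 - (3/4)*R1:  [    0  -1/4  25/4 ]
R3 <- R3 - (1/29)*R2:  [      0       0  184/29 ]
Multipliers (in order of application): m_{21} = 3/4, m_{31} = 3/4, m_{32} = 1/29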